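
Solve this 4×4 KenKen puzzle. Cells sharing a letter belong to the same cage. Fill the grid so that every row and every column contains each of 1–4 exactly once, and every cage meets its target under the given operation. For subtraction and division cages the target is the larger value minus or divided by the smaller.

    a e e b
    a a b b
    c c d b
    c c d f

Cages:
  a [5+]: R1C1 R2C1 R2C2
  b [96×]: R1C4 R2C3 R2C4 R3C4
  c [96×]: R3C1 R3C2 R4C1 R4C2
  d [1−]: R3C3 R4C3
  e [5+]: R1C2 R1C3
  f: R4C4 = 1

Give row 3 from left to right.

The 4 cells of cage b must have product 96, which forces R2C3 = 4.
Cage f is given, which forces R4C4 = 1.
Row 3 needs a 1, and only R3C3 is open for it.
The two cells of cage d must have difference 1; hence R4C3 = 2.
Cage e needs two cells with sum 5, leaving R1C2 = 2.
2 is placed in column 3, which forces R1C3 = 3.
3 is placed in row 1, so R1C4 = 4.
Column 2 now contains 2, so R2C2 = 1.
Column 2 now contains 2; hence R3C2 = 4.
Column 2 now contains 4, so R4C2 = 3.
2 is placed in row 1; hence R1C1 = 1.
Row 2 now contains 1, so R2C1 = 3.
Row 2 already has 3, which forces R2C4 = 2.
Row 3 already has 4, so R3C1 = 2.
2 is placed in column 4, which forces R3C4 = 3.
Row 4 now contains 3; hence R4C1 = 4.
Filled in: 1 2 3 4 / 3 1 4 2 / 2 4 1 3 / 4 3 2 1.

2 4 1 3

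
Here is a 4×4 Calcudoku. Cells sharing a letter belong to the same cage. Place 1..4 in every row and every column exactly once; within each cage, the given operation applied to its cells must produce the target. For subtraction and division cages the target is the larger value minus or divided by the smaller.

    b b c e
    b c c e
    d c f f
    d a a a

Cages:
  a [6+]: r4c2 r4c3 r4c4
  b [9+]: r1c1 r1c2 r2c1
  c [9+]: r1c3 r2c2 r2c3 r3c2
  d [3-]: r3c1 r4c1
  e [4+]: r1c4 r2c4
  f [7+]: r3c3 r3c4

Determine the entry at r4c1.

4

Row 3 needs a 2, and only r3c2 is open for it.
The only place for 1 in row 3 is r3c1.
Column 1 now contains 1, so r4c1 = 4.
Cage b needs sum 9, so r1c2 = 4.
The only place for 1 in row 1 is r1c4.
Column 4 now contains 1, leaving r2c4 = 3.
Column 4 already has 3, so r3c4 = 4.
Column 4 already has 3, so r4c4 = 2.
Cage b needs sum 9; hence r1c1 = 3.
Cage c has sum 9, so r1c3 = 2.
Row 2 already has 3; hence r2c1 = 2.
Row 2 already has 3; hence r2c2 = 1.
The 4 cells of cage c must have sum 9, which forces r2c3 = 4.
Row 3 now contains 4; hence r3c3 = 3.
Column 2 already has 1, so r4c2 = 3.
Column 3 now contains 3, leaving r4c3 = 1.
Filled in: 3 4 2 1 / 2 1 4 3 / 1 2 3 4 / 4 3 1 2.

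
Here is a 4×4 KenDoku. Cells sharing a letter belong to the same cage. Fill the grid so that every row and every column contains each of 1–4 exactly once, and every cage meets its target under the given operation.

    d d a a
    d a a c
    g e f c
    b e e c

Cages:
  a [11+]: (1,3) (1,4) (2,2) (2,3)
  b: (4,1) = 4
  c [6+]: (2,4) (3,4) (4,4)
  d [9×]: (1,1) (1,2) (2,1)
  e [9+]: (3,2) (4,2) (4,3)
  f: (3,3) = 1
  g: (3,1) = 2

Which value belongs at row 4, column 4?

1

Cage d needs product 9, which forces (1,1) = 1.
Cage d has product 9, which forces (1,2) = 3.
Cage d needs product 9, which forces (2,1) = 3.
Cage g is given, leaving (3,1) = 2.
2 is placed in row 3, which forces (3,2) = 4.
Cage f is given, which forces (3,3) = 1.
1 is placed in row 3, leaving (3,4) = 3.
Cage b is a single given cell, leaving (4,1) = 4.
The 4 cells of cage a must have sum 11, leaving (1,3) = 2.
Cage a has sum 11; hence (1,4) = 4.
The 4 cells of cage a must have sum 11, leaving (2,2) = 1.
The 4 cells of cage a must have sum 11, so (2,3) = 4.
Row 2 already has 1; hence (2,4) = 2.
Cage e needs sum 9, leaving (4,2) = 2.
Cage e needs sum 9; hence (4,3) = 3.
Column 4 already has 2, leaving (4,4) = 1.
The full grid is 1 3 2 4 / 3 1 4 2 / 2 4 1 3 / 4 2 3 1.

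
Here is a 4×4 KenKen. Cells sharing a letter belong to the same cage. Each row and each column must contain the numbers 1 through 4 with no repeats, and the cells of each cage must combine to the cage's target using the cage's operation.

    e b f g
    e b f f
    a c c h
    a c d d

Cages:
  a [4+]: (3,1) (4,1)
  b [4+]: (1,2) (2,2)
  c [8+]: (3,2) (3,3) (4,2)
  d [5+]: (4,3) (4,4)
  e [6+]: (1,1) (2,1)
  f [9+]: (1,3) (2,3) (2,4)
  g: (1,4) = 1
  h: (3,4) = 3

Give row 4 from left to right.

3 2 1 4

Cage g is given, so (1,4) = 1.
H is a freebie, which forces (3,4) = 3.
Row 1 now contains 1, leaving (1,2) = 3.
The two cells of cage b must have sum 4, leaving (2,2) = 1.
Row 3 already has 3, so (3,1) = 1.
Column 2 already has 1, leaving (3,2) = 4.
4 is placed in row 3; hence (3,3) = 2.
Cage a's pair has sum 4, leaving (4,1) = 3.
3 is placed in column 2; hence (4,2) = 2.
3 is placed in row 4; hence (4,3) = 1.
Row 4 already has 2, which forces (4,4) = 4.
Column 3 now contains 2; hence (1,3) = 4.
Cage f needs sum 9, which forces (2,3) = 3.
Column 4 already has 4, leaving (2,4) = 2.
Row 1 now contains 4; hence (1,1) = 2.
Row 2 now contains 2, so (2,1) = 4.
Filled in: 2 3 4 1 / 4 1 3 2 / 1 4 2 3 / 3 2 1 4.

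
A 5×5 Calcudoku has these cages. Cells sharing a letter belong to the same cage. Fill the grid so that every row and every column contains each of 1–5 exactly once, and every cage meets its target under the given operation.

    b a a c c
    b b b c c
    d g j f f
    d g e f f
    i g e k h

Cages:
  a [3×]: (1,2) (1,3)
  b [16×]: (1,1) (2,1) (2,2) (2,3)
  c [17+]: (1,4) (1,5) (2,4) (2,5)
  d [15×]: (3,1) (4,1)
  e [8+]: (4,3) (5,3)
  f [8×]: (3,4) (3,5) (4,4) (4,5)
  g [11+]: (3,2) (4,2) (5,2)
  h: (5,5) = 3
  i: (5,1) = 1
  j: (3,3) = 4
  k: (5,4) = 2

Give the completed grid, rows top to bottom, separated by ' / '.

The 4 cells of cage b must have product 16, which forces (1,1) = 2.
J is a freebie; hence (3,3) = 4.
Cage i is given, which forces (5,1) = 1.
K is a freebie; hence (5,4) = 2.
Cage h is a single given cell, leaving (5,5) = 3.
1 is placed in column 1, which forces (2,1) = 4.
Row 2 already has 4; hence (2,5) = 5.
2 is placed in column 4; hence (3,4) = 1.
Cage f has product 8, which forces (3,5) = 2.
The two cells of cage e must have sum 8, so (4,3) = 3.
Cage f needs product 8, so (4,4) = 4.
The 4 cells of cage f must have product 8; hence (4,5) = 1.
3 is placed in row 5, leaving (5,3) = 5.
Cage a's pair has product 3; hence (1,2) = 3.
Column 3 already has 3, which forces (1,3) = 1.
The 4 cells of cage c must have sum 17; hence (1,4) = 5.
Column 5 now contains 5, leaving (1,5) = 4.
Column 3 already has 1, which forces (2,3) = 2.
5 is placed in row 2, so (2,4) = 3.
The two cells of cage d must have product 15; hence (3,1) = 3.
Row 3 already has 2, so (3,2) = 5.
Row 4 already has 3, leaving (4,1) = 5.
Cage g has sum 11, which forces (4,2) = 2.
Row 5 already has 5, which forces (5,2) = 4.
Row 2 now contains 2, so (2,2) = 1.

2 3 1 5 4 / 4 1 2 3 5 / 3 5 4 1 2 / 5 2 3 4 1 / 1 4 5 2 3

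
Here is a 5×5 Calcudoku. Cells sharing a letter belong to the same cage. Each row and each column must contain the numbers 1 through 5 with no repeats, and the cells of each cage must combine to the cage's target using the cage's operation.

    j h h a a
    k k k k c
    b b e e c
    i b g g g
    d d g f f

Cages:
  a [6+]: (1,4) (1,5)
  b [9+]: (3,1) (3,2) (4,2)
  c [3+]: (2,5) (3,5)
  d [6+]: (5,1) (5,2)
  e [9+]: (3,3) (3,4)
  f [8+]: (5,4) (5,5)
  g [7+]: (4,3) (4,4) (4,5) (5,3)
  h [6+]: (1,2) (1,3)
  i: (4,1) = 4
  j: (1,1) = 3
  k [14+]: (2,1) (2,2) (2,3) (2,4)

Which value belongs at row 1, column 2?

Cage j is given, leaving (1,1) = 3.
I is a freebie; hence (4,1) = 4.
Cage g needs sum 7, which forces (5,3) = 1.
Cage d needs two cells with sum 6, so (5,1) = 2.
Cage d's pair has sum 6; hence (5,2) = 4.
Column 1 now contains 2, which forces (2,1) = 5.
Column 1 now contains 5; hence (3,1) = 1.
1 is placed in row 3, which forces (3,5) = 2.
2 is placed in column 5, which forces (2,5) = 1.
1 is placed in column 5, so (4,5) = 3.
Column 5 already has 3; hence (5,5) = 5.
Cage a needs two cells with sum 6, so (1,4) = 2.
Column 5 already has 5, so (1,5) = 4.
Cage b has sum 9, leaving (3,2) = 3.
Row 4 already has 3; hence (4,2) = 5.
Row 4 already has 3; hence (4,3) = 2.
The 4 cells of cage g must have sum 7, which forces (4,4) = 1.
5 is placed in row 5, leaving (5,4) = 3.
Row 1 now contains 2; hence (1,2) = 1.
Row 1 now contains 4, which forces (1,3) = 5.
Column 2 now contains 3, so (2,2) = 2.
Cage k has sum 14, which forces (2,3) = 3.
Column 4 already has 3, which forces (2,4) = 4.
Column 3 now contains 5, so (3,3) = 4.
Column 4 now contains 4, which forces (3,4) = 5.
The full grid is 3 1 5 2 4 / 5 2 3 4 1 / 1 3 4 5 2 / 4 5 2 1 3 / 2 4 1 3 5.

1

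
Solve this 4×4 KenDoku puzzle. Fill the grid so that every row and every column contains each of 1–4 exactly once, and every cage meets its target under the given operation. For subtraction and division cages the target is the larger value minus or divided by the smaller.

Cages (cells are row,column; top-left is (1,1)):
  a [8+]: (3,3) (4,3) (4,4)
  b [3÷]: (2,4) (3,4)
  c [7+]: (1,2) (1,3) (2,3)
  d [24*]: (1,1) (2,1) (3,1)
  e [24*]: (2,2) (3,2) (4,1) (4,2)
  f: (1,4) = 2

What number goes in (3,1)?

Cage f is given, which forces (1,4) = 2.
Column 1 needs a 1, and only (4,1) is open for it.
The only place for 1 in row 2 is (2,4).
Column 4 now contains 1, leaving (3,4) = 3.
Column 4 already has 3; hence (4,4) = 4.
3 is placed in row 3, so (3,3) = 1.
Cage a needs sum 8, so (4,3) = 3.
The 3 cells of cage c must have sum 7; hence (1,2) = 1.
Column 3 now contains 1, leaving (1,3) = 4.
The 4 cells of cage e must have product 24, so (2,2) = 3.
Column 3 already has 3, leaving (2,3) = 2.
Cage e needs product 24, which forces (3,2) = 4.
Row 4 already has 3, leaving (4,2) = 2.
Row 1 already has 4, so (1,1) = 3.
Row 2 already has 2; hence (2,1) = 4.
Row 3 now contains 4, which forces (3,1) = 2.
Filled in: 3 1 4 2 / 4 3 2 1 / 2 4 1 3 / 1 2 3 4.

2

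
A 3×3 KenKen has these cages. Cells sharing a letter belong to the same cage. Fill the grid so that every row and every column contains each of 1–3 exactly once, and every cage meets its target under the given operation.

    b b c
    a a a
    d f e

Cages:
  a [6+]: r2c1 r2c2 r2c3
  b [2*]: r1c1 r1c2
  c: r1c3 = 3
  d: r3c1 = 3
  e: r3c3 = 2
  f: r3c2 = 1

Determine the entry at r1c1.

1

Cage c is given, so r1c3 = 3.
D is a freebie, leaving r3c1 = 3.
Cage f is given; hence r3c2 = 1.
E is a freebie, so r3c3 = 2.
Cage b's pair has product 2, so r1c1 = 1.
1 is placed in column 2, so r1c2 = 2.
The 3 cells of cage a must have sum 6; hence r2c1 = 2.
The 3 cells of cage a must have sum 6, so r2c2 = 3.
2 is placed in column 3, so r2c3 = 1.
The full grid is 1 2 3 / 2 3 1 / 3 1 2.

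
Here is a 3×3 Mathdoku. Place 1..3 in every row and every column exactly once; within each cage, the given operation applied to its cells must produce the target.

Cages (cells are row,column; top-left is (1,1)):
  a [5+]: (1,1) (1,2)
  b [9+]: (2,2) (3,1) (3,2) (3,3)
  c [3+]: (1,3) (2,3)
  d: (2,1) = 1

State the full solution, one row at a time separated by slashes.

3 2 1 / 1 3 2 / 2 1 3

D is a freebie, leaving (2,1) = 1.
Cage b needs sum 9, so (2,2) = 3.
Row 2 now contains 1, which forces (2,3) = 2.
The two cells of cage a must have sum 5; hence (1,1) = 3.
3 is placed in column 2, leaving (1,2) = 2.
Column 3 already has 2; hence (1,3) = 1.
Column 1 already has 3; hence (3,1) = 2.
2 is placed in column 2, which forces (3,2) = 1.
1 is placed in column 3, leaving (3,3) = 3.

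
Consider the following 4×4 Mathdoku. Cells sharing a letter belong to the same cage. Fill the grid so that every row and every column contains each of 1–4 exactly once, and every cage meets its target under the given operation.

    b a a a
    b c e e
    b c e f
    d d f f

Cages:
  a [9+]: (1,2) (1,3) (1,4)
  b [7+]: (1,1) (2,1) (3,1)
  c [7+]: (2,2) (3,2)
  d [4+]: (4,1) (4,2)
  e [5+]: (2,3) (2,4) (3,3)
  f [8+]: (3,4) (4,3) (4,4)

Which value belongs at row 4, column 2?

Row 1 needs a 1, and only (1,1) is open for it.
Column 1 now contains 1; hence (4,1) = 3.
Cage d needs two cells with sum 4, so (4,2) = 1.
Cage f has sum 8, so (3,4) = 2.
Cage f needs sum 8; hence (4,3) = 2.
The 3 cells of cage f must have sum 8, so (4,4) = 4.
The 3 cells of cage a must have sum 9; hence (1,2) = 2.
Cage a has sum 9, so (1,3) = 4.
4 is placed in column 4, which forces (1,4) = 3.
The 3 cells of cage b must have sum 7, leaving (2,1) = 2.
The 3 cells of cage e must have sum 5, so (2,3) = 3.
2 is placed in column 4, leaving (2,4) = 1.
2 is placed in row 3, so (3,1) = 4.
Row 3 already has 4, which forces (3,2) = 3.
2 is placed in row 3, leaving (3,3) = 1.
3 is placed in row 2; hence (2,2) = 4.
The full grid is 1 2 4 3 / 2 4 3 1 / 4 3 1 2 / 3 1 2 4.

1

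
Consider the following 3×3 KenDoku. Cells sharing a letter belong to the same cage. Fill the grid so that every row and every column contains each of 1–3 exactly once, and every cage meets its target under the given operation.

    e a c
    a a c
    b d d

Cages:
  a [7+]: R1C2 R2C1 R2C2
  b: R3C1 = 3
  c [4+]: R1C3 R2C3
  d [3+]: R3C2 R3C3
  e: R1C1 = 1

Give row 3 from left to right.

Cage e is given; hence R1C1 = 1.
Row 1 now contains 1, leaving R1C3 = 3.
Column 3 now contains 3, which forces R2C3 = 1.
Cage b is a single given cell, so R3C1 = 3.
1 is placed in column 3, so R3C3 = 2.
3 is placed in row 1; hence R1C2 = 2.
Column 1 already has 3; hence R2C1 = 2.
Row 2 now contains 1, leaving R2C2 = 3.
2 is placed in row 3, so R3C2 = 1.
Completed grid: 1 2 3 / 2 3 1 / 3 1 2.

3 1 2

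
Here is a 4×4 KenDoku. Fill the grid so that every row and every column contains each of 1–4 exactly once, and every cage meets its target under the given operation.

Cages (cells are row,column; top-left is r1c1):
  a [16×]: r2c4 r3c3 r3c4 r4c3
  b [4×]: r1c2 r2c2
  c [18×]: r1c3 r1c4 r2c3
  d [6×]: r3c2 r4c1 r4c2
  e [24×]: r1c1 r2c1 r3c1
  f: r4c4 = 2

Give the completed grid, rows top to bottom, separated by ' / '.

Cage c has product 18, leaving r1c3 = 2.
The 3 cells of cage c must have product 18, so r1c4 = 3.
The 3 cells of cage c must have product 18; hence r2c3 = 3.
Cage f is a single given cell, so r4c4 = 2.
Row 1 already has 3; hence r1c1 = 4.
Row 1 already has 4, so r1c2 = 1.
Cage e has product 24, which forces r2c1 = 2.
Column 2 already has 1; hence r2c2 = 4.
4 is placed in row 2; hence r2c4 = 1.
The 3 cells of cage e must have product 24, leaving r3c1 = 3.
The 3 cells of cage d must have product 6; hence r3c2 = 2.
Column 4 now contains 1; hence r3c4 = 4.
Column 1 now contains 3, which forces r4c1 = 1.
Column 2 already has 1, leaving r4c2 = 3.
Row 4 now contains 1, which forces r4c3 = 4.
Row 3 already has 4, so r3c3 = 1.

4 1 2 3 / 2 4 3 1 / 3 2 1 4 / 1 3 4 2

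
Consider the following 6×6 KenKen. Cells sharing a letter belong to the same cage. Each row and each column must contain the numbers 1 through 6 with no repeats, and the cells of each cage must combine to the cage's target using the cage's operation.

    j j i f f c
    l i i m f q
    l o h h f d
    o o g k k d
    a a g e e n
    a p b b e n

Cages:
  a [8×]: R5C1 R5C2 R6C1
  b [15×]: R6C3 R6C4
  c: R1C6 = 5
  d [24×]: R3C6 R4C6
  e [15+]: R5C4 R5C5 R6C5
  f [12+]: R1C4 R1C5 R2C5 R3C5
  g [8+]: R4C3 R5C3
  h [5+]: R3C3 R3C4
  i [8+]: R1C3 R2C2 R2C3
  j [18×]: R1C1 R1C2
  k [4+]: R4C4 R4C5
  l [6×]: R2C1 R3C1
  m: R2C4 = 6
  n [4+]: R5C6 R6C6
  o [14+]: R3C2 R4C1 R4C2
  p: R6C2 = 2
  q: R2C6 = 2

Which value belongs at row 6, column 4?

C is a freebie, so R1C6 = 5.
M is a freebie, which forces R2C4 = 6.
Cage q is a single given cell, so R2C6 = 2.
Cage p is a single given cell, which forces R6C2 = 2.
The 3 cells of cage a must have product 8, leaving R5C1 = 2.
Cage l needs two cells with product 6; hence R2C1 = 1.
2 is placed in column 1, which forces R3C1 = 6.
Row 3 already has 6, leaving R3C6 = 4.
Column 6 now contains 4; hence R4C6 = 6.
Column 1 already has 1; hence R6C1 = 4.
Column 1 already has 6, which forces R1C1 = 3.
Cage j's pair has product 18; hence R1C2 = 6.
Cage i needs sum 8; hence R1C3 = 1.
Cage o has sum 14; hence R3C2 = 5.
The 3 cells of cage o must have sum 14, leaving R4C1 = 5.
Cage o has sum 14, leaving R4C2 = 4.
Cage a has product 8, so R5C2 = 1.
1 is placed in row 5; hence R5C6 = 3.
Column 6 now contains 3, leaving R6C6 = 1.
Column 2 already has 4, leaving R2C2 = 3.
Cage i has sum 8, so R2C3 = 4.
Cage f needs sum 12, which forces R2C5 = 5.
The 4 cells of cage f must have sum 12, so R3C5 = 1.
Column 5 now contains 1, so R4C5 = 3.
5 is placed in column 5, which forces R6C5 = 6.
Row 4 already has 3, so R4C3 = 2.
Row 4 already has 3, which forces R4C4 = 1.
Cage g needs two cells with sum 8; hence R5C3 = 6.
The 3 cells of cage e must have sum 15, so R5C4 = 5.
6 is placed in column 5, leaving R5C5 = 4.
Column 4 already has 5, leaving R6C4 = 3.
The 4 cells of cage f must have sum 12, so R1C4 = 4.
4 is placed in column 5, which forces R1C5 = 2.
2 is placed in column 3; hence R3C3 = 3.
3 is placed in column 4; hence R3C4 = 2.
3 is placed in row 6; hence R6C3 = 5.
Filled in: 3 6 1 4 2 5 / 1 3 4 6 5 2 / 6 5 3 2 1 4 / 5 4 2 1 3 6 / 2 1 6 5 4 3 / 4 2 5 3 6 1.

3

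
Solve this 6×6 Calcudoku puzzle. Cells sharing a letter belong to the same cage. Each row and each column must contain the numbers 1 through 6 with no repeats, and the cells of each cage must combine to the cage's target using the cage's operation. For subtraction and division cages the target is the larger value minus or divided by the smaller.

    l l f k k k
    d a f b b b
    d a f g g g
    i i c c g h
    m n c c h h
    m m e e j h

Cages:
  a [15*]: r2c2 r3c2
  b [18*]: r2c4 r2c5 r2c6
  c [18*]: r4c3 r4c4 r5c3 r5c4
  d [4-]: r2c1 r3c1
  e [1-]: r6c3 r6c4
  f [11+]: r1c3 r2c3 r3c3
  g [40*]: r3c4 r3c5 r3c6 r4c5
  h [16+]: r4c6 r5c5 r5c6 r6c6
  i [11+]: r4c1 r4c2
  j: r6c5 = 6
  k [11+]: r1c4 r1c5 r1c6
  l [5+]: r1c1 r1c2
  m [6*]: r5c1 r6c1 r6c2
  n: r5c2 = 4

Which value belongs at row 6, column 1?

1

N is a freebie, so r5c2 = 4.
J is a freebie; hence r6c5 = 6.
Row 2 needs a 4, and only r2c3 is open for it.
The only place for 2 in row 2 is r2c1.
Cage d needs two cells with difference 4, which forces r3c1 = 6.
Column 1 already has 6, so r4c1 = 5.
5 is placed in row 4, so r4c2 = 6.
The 3 cells of cage m must have product 6, leaving r6c2 = 2.
Cage l needs two cells with sum 5, leaving r1c1 = 4.
Column 2 now contains 2, so r1c2 = 1.
Cage e needs two cells with difference 1, which forces r6c4 = 4.
The only place for 5 in row 1 is r1c3.
Cage f has sum 11, so r3c3 = 2.
Column 3 already has 5, leaving r6c3 = 3.
Column 3 already has 3, which forces r4c3 = 1.
The 4 cells of cage c must have product 18, so r4c4 = 3.
Cage g has product 40, leaving r4c5 = 2.
Row 4 already has 2, leaving r4c6 = 4.
Cage m needs product 6; hence r5c1 = 3.
The 4 cells of cage c must have product 18; hence r5c3 = 6.
The 4 cells of cage c must have product 18, which forces r5c4 = 1.
1 is placed in row 5, leaving r5c5 = 5.
6 is placed in row 5, which forces r5c6 = 2.
3 is placed in row 6, so r6c1 = 1.
Row 6 already has 1; hence r6c6 = 5.
The 3 cells of cage k must have sum 11, leaving r1c4 = 2.
2 is placed in column 5, so r1c5 = 3.
The 3 cells of cage k must have sum 11, which forces r1c6 = 6.
Column 4 now contains 1, so r2c4 = 6.
3 is placed in column 5, which forces r2c5 = 1.
Row 2 already has 1; hence r2c6 = 3.
Column 4 now contains 1; hence r3c4 = 5.
Cage g has product 40, which forces r3c5 = 4.
Column 6 now contains 5, leaving r3c6 = 1.
Row 2 now contains 3; hence r2c2 = 5.
Row 3 now contains 5, which forces r3c2 = 3.
Filled in: 4 1 5 2 3 6 / 2 5 4 6 1 3 / 6 3 2 5 4 1 / 5 6 1 3 2 4 / 3 4 6 1 5 2 / 1 2 3 4 6 5.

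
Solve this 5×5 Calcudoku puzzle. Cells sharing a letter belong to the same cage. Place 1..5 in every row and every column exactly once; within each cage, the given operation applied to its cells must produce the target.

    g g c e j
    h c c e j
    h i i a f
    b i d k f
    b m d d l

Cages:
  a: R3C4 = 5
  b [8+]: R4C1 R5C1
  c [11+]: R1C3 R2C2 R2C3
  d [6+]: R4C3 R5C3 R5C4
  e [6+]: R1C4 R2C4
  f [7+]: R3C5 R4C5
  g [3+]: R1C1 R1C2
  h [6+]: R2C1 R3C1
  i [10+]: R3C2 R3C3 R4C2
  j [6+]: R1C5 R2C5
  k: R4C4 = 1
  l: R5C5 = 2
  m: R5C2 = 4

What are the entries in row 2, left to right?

4 3 5 2 1

Cage a is a single given cell; hence R3C4 = 5.
K is a freebie; hence R4C4 = 1.
M is a freebie, leaving R5C2 = 4.
Cage l is given, which forces R5C5 = 2.
The 3 cells of cage i must have sum 10, so R4C2 = 5.
Cage d has sum 6, so R4C3 = 2.
Cage d has sum 6; hence R5C3 = 1.
2 is placed in row 5, which forces R5C4 = 3.
Row 4 already has 5, leaving R4C1 = 3.
3 is placed in row 4, leaving R4C5 = 4.
Row 5 now contains 3, leaving R5C1 = 5.
Column 5 already has 4, so R3C5 = 3.
The 3 cells of cage i must have sum 10, leaving R3C2 = 1.
3 is placed in row 3; hence R3C3 = 4.
Cage g's pair has sum 3, which forces R1C1 = 1.
Column 2 now contains 1; hence R1C2 = 2.
Cage c has sum 11, so R1C3 = 3.
2 is placed in row 1; hence R1C4 = 4.
1 is placed in row 1; hence R1C5 = 5.
The two cells of cage h must have sum 6; hence R2C1 = 4.
The 3 cells of cage c must have sum 11, leaving R2C2 = 3.
4 is placed in column 3; hence R2C3 = 5.
4 is placed in column 4, leaving R2C4 = 2.
5 is placed in column 5, so R2C5 = 1.
4 is placed in row 3, leaving R3C1 = 2.
Completed grid: 1 2 3 4 5 / 4 3 5 2 1 / 2 1 4 5 3 / 3 5 2 1 4 / 5 4 1 3 2.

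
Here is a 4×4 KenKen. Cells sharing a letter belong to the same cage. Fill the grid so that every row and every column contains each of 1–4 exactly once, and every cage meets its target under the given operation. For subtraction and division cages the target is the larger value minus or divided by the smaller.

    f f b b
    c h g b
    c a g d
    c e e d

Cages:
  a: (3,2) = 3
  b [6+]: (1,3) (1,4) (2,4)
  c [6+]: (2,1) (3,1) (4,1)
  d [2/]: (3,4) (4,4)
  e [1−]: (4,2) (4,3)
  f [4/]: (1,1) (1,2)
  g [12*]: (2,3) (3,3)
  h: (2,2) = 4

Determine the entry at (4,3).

1

Cage h is given, leaving (2,2) = 4.
4 is placed in row 2; hence (2,3) = 3.
A is a freebie, leaving (3,2) = 3.
Column 3 now contains 3; hence (3,3) = 4.
The two cells of cage f must have quotient 4, leaving (1,1) = 4.
Column 2 now contains 4, so (1,2) = 1.
Row 1 already has 1, so (1,3) = 2.
Row 1 now contains 4, so (1,4) = 3.
Cage c has sum 6, leaving (4,1) = 3.
Column 2 now contains 1, so (4,2) = 2.
Column 3 already has 2, so (4,3) = 1.
Row 4 already has 1, so (4,4) = 4.
The 3 cells of cage b must have sum 6; hence (2,4) = 1.
Cage d's pair has quotient 2; hence (3,4) = 2.
Row 2 already has 1, which forces (2,1) = 2.
Row 3 now contains 2, which forces (3,1) = 1.
The full grid is 4 1 2 3 / 2 4 3 1 / 1 3 4 2 / 3 2 1 4.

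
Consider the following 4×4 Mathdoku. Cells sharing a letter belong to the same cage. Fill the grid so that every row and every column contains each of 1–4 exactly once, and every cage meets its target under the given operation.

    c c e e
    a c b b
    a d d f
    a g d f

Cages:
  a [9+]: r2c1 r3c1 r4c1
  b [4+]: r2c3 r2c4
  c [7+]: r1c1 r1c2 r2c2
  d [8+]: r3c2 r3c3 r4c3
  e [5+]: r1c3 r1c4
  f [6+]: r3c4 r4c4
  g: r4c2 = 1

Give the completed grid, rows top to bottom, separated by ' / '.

1 4 2 3 / 4 2 3 1 / 2 3 1 4 / 3 1 4 2

Cage g is given, leaving r4c2 = 1.
In row 3, 1 can only go at r3c3, so r3c3 = 1.
Column 3 now contains 1, so r2c3 = 3.
The two cells of cage b must have sum 4; hence r2c4 = 1.
3 is placed in column 3, so r4c3 = 4.
Row 4 now contains 4; hence r4c4 = 2.
Column 3 already has 4, leaving r1c3 = 2.
Column 4 now contains 2, which forces r1c4 = 3.
Cage d needs sum 8; hence r3c2 = 3.
Column 4 now contains 2, leaving r3c4 = 4.
Row 4 now contains 2, leaving r4c1 = 3.
Row 1 now contains 2, so r1c1 = 1.
3 is placed in row 1, which forces r1c2 = 4.
The 3 cells of cage a must have sum 9, which forces r2c1 = 4.
The 3 cells of cage c must have sum 7, leaving r2c2 = 2.
Row 3 already has 4, leaving r3c1 = 2.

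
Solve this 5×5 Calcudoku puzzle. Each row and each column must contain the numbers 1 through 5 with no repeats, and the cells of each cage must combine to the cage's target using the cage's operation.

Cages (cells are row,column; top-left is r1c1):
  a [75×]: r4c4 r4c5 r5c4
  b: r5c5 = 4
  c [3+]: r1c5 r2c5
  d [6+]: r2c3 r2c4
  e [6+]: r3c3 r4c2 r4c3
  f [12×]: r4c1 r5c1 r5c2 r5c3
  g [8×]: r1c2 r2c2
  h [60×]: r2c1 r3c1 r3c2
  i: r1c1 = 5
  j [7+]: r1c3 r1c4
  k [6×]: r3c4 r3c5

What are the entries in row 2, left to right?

Cage i is given, which forces r1c1 = 5.
Cage a needs product 75; hence r4c4 = 3.
Cage a has product 75; hence r4c5 = 5.
Cage a has product 75, leaving r5c4 = 5.
Cage b is given; hence r5c5 = 4.
The two cells of cage j must have sum 7; hence r1c3 = 3.
Cage j's pair has sum 7, leaving r1c4 = 4.
Cage h has product 60, leaving r3c2 = 5.
3 is placed in column 3; hence r3c3 = 1.
Column 4 now contains 3, which forces r3c4 = 2.
Cage k needs two cells with product 6, which forces r3c5 = 3.
Cage f needs product 12; hence r4c1 = 2.
Row 4 already has 2, so r4c2 = 1.
Row 4 already has 2, so r4c3 = 4.
Column 3 already has 1; hence r5c3 = 2.
4 is placed in row 1, leaving r1c2 = 2.
Row 1 already has 2, leaving r1c5 = 1.
Cage h has product 60, leaving r2c1 = 3.
Cage g needs two cells with product 8; hence r2c2 = 4.
Column 3 now contains 2, which forces r2c3 = 5.
2 is placed in column 4, leaving r2c4 = 1.
Column 5 now contains 1; hence r2c5 = 2.
Row 3 now contains 3, which forces r3c1 = 4.
The 4 cells of cage f must have product 12, which forces r5c1 = 1.
2 is placed in row 5, which forces r5c2 = 3.
Completed grid: 5 2 3 4 1 / 3 4 5 1 2 / 4 5 1 2 3 / 2 1 4 3 5 / 1 3 2 5 4.

3 4 5 1 2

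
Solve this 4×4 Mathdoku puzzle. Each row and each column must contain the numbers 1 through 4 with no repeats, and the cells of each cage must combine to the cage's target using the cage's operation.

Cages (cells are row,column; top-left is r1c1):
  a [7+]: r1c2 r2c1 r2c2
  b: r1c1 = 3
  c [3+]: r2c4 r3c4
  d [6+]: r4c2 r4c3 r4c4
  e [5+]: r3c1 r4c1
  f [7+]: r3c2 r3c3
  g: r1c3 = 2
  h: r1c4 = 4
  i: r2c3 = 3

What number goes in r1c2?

B is a freebie, leaving r1c1 = 3.
Cage g is given; hence r1c3 = 2.
H is a freebie, which forces r1c4 = 4.
Cage i is a single given cell; hence r2c3 = 3.
Column 3 now contains 3, which forces r3c3 = 4.
Column 3 now contains 3, so r4c3 = 1.
Row 1 now contains 4; hence r1c2 = 1.
Cage e's pair has sum 5, so r3c1 = 1.
Row 3 already has 4, leaving r3c2 = 3.
1 is placed in row 3; hence r3c4 = 2.
Cage e's pair has sum 5, so r4c1 = 4.
3 is placed in column 2, which forces r4c2 = 2.
2 is placed in column 4, leaving r4c4 = 3.
Column 1 now contains 4, leaving r2c1 = 2.
Column 2 now contains 2; hence r2c2 = 4.
2 is placed in column 4, leaving r2c4 = 1.
Completed grid: 3 1 2 4 / 2 4 3 1 / 1 3 4 2 / 4 2 1 3.

1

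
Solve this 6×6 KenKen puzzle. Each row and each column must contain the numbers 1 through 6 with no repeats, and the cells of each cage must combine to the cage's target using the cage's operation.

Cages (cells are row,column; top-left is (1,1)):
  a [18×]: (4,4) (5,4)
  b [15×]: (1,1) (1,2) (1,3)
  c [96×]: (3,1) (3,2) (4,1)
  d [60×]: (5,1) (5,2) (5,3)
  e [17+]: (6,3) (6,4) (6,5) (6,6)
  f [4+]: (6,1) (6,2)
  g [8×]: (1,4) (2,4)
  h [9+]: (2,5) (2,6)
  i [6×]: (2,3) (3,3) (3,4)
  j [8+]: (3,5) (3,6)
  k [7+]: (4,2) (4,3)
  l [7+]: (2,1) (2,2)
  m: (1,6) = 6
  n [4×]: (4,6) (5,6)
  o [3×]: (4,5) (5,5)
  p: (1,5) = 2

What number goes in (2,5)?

4

Cage p is given, so (1,5) = 2.
M is a freebie, which forces (1,6) = 6.
Cage c needs product 96; hence (3,1) = 6.
The 3 cells of cage c must have product 96, leaving (3,2) = 4.
Cage c needs product 96, which forces (4,1) = 4.
Row 4 already has 4, which forces (4,6) = 1.
Column 6 already has 1, which forces (5,6) = 4.
Row 1 already has 2, which forces (1,4) = 4.
Cage g's pair has product 8, which forces (2,4) = 2.
1 is placed in row 4; hence (4,5) = 3.
The two cells of cage o must have product 3, which forces (5,5) = 1.
Cage l's pair has sum 7, so (2,1) = 1.
The two cells of cage l must have sum 7, leaving (2,2) = 6.
Row 2 now contains 1, leaving (2,3) = 3.
6 is placed in row 2; hence (2,5) = 4.
Row 2 now contains 3, leaving (2,6) = 5.
Cage i has product 6, which forces (3,3) = 2.
Column 5 now contains 3, so (3,5) = 5.
Cage j's pair has sum 8, leaving (3,6) = 3.
Column 3 already has 2, which forces (4,3) = 5.
Row 4 now contains 3; hence (4,4) = 6.
Column 3 already has 5, which forces (5,3) = 6.
The two cells of cage a must have product 18; hence (5,4) = 3.
Column 1 already has 1, leaving (6,1) = 3.
Row 6 now contains 3, so (6,2) = 1.
Column 3 now contains 6, which forces (6,3) = 4.
6 is placed in column 4, leaving (6,4) = 5.
Column 5 already has 5, leaving (6,5) = 6.
Column 6 now contains 5; hence (6,6) = 2.
Column 1 already has 3; hence (1,1) = 5.
Cage b has product 15, so (1,2) = 3.
Column 3 already has 5; hence (1,3) = 1.
Row 3 now contains 3; hence (3,4) = 1.
Row 4 now contains 5; hence (4,2) = 2.
Column 1 now contains 5, which forces (5,1) = 2.
Column 2 now contains 2, so (5,2) = 5.
Completed grid: 5 3 1 4 2 6 / 1 6 3 2 4 5 / 6 4 2 1 5 3 / 4 2 5 6 3 1 / 2 5 6 3 1 4 / 3 1 4 5 6 2.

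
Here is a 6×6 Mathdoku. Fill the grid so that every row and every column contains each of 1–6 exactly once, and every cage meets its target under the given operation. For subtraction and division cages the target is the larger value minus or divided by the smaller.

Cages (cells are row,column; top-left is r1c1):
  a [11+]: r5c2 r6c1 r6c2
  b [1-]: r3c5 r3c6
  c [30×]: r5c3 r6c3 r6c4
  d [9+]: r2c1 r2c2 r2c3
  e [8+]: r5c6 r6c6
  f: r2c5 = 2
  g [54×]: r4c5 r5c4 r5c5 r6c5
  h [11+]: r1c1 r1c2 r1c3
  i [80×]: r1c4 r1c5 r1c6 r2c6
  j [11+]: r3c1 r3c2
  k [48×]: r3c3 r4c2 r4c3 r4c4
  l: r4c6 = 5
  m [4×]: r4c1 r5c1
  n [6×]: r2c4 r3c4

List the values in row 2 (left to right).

Cage f is given, so r2c5 = 2.
Row 2 already has 2; hence r2c6 = 4.
Cage l is a single given cell, so r4c6 = 5.
Cage g has product 54, which forces r5c4 = 3.
Column 6 now contains 5, so r1c6 = 1.
In row 2, 6 can only go at r2c4, so r2c4 = 6.
6 is placed in column 4, leaving r3c4 = 1.
The only place for 3 in column 6 is r3c6.
Cage b needs two cells with difference 1, leaving r3c5 = 4.
Cage i needs product 80, which forces r1c4 = 4.
Column 5 already has 4, leaving r1c5 = 5.
4 is placed in column 4; hence r4c4 = 2.
2 is placed in column 4, which forces r6c4 = 5.
Row 3 needs a 2, and only r3c3 is open for it.
The only place for 6 in row 4 is r4c5.
6 is placed in column 5, leaving r5c5 = 1.
Cage g has product 54, so r6c5 = 3.
The two cells of cage m must have product 4, so r4c1 = 1.
Row 5 already has 1, which forces r5c1 = 4.
Row 5 already has 1, leaving r5c3 = 6.
6 is placed in row 5, leaving r5c6 = 2.
Cage c needs product 30; hence r6c3 = 1.
2 is placed in column 6, which forces r6c6 = 6.
6 is placed in column 3, leaving r1c3 = 3.
Cage d has sum 9, which forces r2c2 = 1.
Column 3 already has 3, leaving r2c3 = 5.
Column 3 already has 3, which forces r4c3 = 4.
6 is placed in row 5, so r5c2 = 5.
6 is placed in row 6, so r6c1 = 2.
Cage a needs sum 11, leaving r6c2 = 4.
Column 1 now contains 2, which forces r1c1 = 6.
The 3 cells of cage h must have sum 11, which forces r1c2 = 2.
Row 2 now contains 5, which forces r2c1 = 3.
Cage j needs two cells with sum 11, leaving r3c1 = 5.
5 is placed in column 2, which forces r3c2 = 6.
Row 4 already has 4, leaving r4c2 = 3.
Completed grid: 6 2 3 4 5 1 / 3 1 5 6 2 4 / 5 6 2 1 4 3 / 1 3 4 2 6 5 / 4 5 6 3 1 2 / 2 4 1 5 3 6.

3 1 5 6 2 4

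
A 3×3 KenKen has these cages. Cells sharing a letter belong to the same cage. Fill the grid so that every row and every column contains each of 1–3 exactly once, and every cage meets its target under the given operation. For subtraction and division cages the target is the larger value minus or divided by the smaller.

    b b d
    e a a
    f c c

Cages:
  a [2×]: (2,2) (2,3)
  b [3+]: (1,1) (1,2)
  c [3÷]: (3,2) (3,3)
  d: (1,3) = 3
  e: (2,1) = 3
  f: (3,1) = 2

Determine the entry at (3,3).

Cage d is given, so (1,3) = 3.
Cage e is given; hence (2,1) = 3.
Cage f is a single given cell; hence (3,1) = 2.
Column 3 now contains 3, leaving (3,3) = 1.
Column 1 already has 2, so (1,1) = 1.
Cage b's pair has sum 3, so (1,2) = 2.
The two cells of cage a must have product 2, so (2,2) = 1.
Column 3 already has 1, which forces (2,3) = 2.
Row 3 already has 1, leaving (3,2) = 3.
Completed grid: 1 2 3 / 3 1 2 / 2 3 1.

1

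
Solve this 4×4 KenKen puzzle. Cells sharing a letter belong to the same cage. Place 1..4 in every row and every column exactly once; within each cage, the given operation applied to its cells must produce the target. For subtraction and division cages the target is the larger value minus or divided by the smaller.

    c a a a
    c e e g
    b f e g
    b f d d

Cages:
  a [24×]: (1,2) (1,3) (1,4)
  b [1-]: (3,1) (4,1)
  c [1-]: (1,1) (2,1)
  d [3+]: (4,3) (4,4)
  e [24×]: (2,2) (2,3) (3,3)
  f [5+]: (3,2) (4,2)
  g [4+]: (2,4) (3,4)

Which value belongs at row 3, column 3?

The only place for 1 in row 1 is (1,1).
Cage c's pair has difference 1; hence (2,1) = 2.
The 3 cells of cage e must have product 24, so (3,3) = 2.
2 is placed in column 3, which forces (4,3) = 1.
Row 4 now contains 1, so (4,4) = 2.
Cage a has product 24, so (1,2) = 2.
Cage f needs two cells with sum 5, leaving (3,2) = 1.
Row 3 now contains 1, which forces (3,4) = 3.
The two cells of cage f must have sum 5, which forces (4,2) = 4.
The 3 cells of cage a must have product 24, leaving (1,3) = 3.
3 is placed in column 4; hence (1,4) = 4.
Column 2 already has 4, so (2,2) = 3.
Cage e has product 24; hence (2,3) = 4.
3 is placed in column 4, leaving (2,4) = 1.
3 is placed in row 3, which forces (3,1) = 4.
Row 4 already has 4, so (4,1) = 3.
The full grid is 1 2 3 4 / 2 3 4 1 / 4 1 2 3 / 3 4 1 2.

2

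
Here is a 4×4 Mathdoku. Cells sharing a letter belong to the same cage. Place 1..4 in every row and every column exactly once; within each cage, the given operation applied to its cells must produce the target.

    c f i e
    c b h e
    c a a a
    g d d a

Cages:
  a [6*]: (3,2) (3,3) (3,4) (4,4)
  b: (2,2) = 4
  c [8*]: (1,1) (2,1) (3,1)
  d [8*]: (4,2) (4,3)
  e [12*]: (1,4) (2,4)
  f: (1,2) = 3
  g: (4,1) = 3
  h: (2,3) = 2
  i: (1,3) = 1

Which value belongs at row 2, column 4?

Cage f is a single given cell; hence (1,2) = 3.
Cage i is given, so (1,3) = 1.
Row 1 already has 3, which forces (1,4) = 4.
Cage b is a single given cell, which forces (2,2) = 4.
Cage h is a single given cell; hence (2,3) = 2.
4 is placed in column 4, so (2,4) = 3.
Column 3 now contains 2, so (3,3) = 3.
3 is placed in column 4; hence (3,4) = 2.
Cage g is given; hence (4,1) = 3.
Column 2 already has 4, so (4,2) = 2.
Column 3 now contains 2, which forces (4,3) = 4.
Cage a has product 6, so (4,4) = 1.
Row 1 now contains 4, so (1,1) = 2.
Row 2 already has 2, leaving (2,1) = 1.
The 3 cells of cage c must have product 8; hence (3,1) = 4.
2 is placed in row 3, so (3,2) = 1.
The full grid is 2 3 1 4 / 1 4 2 3 / 4 1 3 2 / 3 2 4 1.

3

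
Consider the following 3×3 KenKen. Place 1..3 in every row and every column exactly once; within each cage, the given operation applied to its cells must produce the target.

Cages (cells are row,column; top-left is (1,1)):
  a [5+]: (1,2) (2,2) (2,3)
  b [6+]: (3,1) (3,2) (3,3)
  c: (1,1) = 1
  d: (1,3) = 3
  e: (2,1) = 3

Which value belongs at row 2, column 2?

1

C is a freebie; hence (1,1) = 1.
Row 1 now contains 1, so (1,2) = 2.
D is a freebie, so (1,3) = 3.
Cage e is given, leaving (2,1) = 3.
Row 2 already has 3, so (2,2) = 1.
1 is placed in row 2, which forces (2,3) = 2.
Column 1 now contains 3, leaving (3,1) = 2.
Column 2 already has 1, so (3,2) = 3.
Column 3 now contains 2; hence (3,3) = 1.
The full grid is 1 2 3 / 3 1 2 / 2 3 1.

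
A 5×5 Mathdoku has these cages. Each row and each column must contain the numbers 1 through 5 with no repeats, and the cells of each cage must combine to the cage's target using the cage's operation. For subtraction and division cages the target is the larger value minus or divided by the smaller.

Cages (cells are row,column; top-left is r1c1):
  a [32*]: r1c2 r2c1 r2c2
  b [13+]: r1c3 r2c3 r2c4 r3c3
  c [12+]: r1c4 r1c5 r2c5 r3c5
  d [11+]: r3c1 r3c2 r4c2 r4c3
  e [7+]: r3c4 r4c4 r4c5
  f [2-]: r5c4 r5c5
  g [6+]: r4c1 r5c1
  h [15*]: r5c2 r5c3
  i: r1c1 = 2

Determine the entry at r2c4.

Cage i is given, so r1c1 = 2.
Cage a needs product 32, leaving r1c2 = 4.
Cage a needs product 32, so r2c1 = 4.
Cage a has product 32, which forces r2c2 = 2.
The 4 cells of cage c must have sum 12, so r1c4 = 3.
The only place for 3 in row 4 is r4c2.
3 is placed in column 2; hence r5c2 = 5.
The two cells of cage h must have product 15, leaving r5c3 = 3.
Cage b needs sum 13, so r1c3 = 5.
Row 1 now contains 5; hence r1c5 = 1.
Column 3 already has 3, leaving r2c3 = 1.
Cage b has sum 13; hence r2c4 = 5.
5 is placed in row 2, which forces r2c5 = 3.
Column 2 now contains 5, so r3c2 = 1.
Cage b has sum 13, so r3c3 = 2.
2 is placed in row 3; hence r3c4 = 4.
3 is placed in column 5, so r3c5 = 5.
Cage g's pair has sum 6; hence r4c1 = 5.
Column 3 already has 2, leaving r4c3 = 4.
4 is placed in row 4, leaving r4c5 = 2.
Row 5 now contains 5; hence r5c1 = 1.
Column 4 already has 4, leaving r5c4 = 2.
Column 5 already has 2, so r5c5 = 4.
5 is placed in row 3; hence r3c1 = 3.
Row 4 now contains 2, which forces r4c4 = 1.
The full grid is 2 4 5 3 1 / 4 2 1 5 3 / 3 1 2 4 5 / 5 3 4 1 2 / 1 5 3 2 4.

5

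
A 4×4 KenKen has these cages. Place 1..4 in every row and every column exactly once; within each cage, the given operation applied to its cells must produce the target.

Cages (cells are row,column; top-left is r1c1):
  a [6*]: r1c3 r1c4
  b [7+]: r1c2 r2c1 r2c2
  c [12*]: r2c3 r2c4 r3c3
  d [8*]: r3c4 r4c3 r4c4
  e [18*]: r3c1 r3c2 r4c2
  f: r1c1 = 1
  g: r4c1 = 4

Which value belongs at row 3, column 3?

Cage f is a single given cell; hence r1c1 = 1.
Cage e has product 18, which forces r3c1 = 3.
Cage e has product 18, which forces r3c2 = 2.
Cage g is a single given cell, so r4c1 = 4.
The 3 cells of cage e must have product 18, which forces r4c2 = 3.
Column 2 already has 3, which forces r1c2 = 4.
Column 1 now contains 4; hence r2c1 = 2.
The 3 cells of cage b must have sum 7, leaving r2c2 = 1.
Cage d has product 8, which forces r3c4 = 4.
Cage c has product 12, which forces r2c3 = 4.
Column 4 now contains 4, leaving r2c4 = 3.
4 is placed in row 3, so r3c3 = 1.
Column 3 already has 1, leaving r4c3 = 2.
Row 4 now contains 2; hence r4c4 = 1.
Column 3 already has 2, which forces r1c3 = 3.
3 is placed in column 4, so r1c4 = 2.
Filled in: 1 4 3 2 / 2 1 4 3 / 3 2 1 4 / 4 3 2 1.

1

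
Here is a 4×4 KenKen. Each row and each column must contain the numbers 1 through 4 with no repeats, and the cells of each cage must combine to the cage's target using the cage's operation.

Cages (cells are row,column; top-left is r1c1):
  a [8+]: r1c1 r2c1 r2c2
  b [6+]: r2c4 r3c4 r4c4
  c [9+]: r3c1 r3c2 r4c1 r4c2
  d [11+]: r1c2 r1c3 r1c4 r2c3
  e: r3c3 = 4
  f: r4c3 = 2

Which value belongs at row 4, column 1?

E is a freebie, so r3c3 = 4.
Cage f is a single given cell, so r4c3 = 2.
Cage d needs sum 11, which forces r1c3 = 1.
Column 3 already has 2, so r2c3 = 3.
The only place for 2 in row 1 is r1c1.
Cage a needs sum 8; hence r2c1 = 4.
The 3 cells of cage a must have sum 8, so r2c2 = 2.
2 is placed in row 2, leaving r2c4 = 1.
Column 1 already has 4, which forces r4c1 = 1.
1 is placed in column 4; hence r4c4 = 3.
Cage d has sum 11, leaving r1c2 = 3.
3 is placed in column 4, which forces r1c4 = 4.
Column 1 already has 1, so r3c1 = 3.
Cage c has sum 9, which forces r3c2 = 1.
3 is placed in column 4; hence r3c4 = 2.
Row 4 now contains 3, leaving r4c2 = 4.
The full grid is 2 3 1 4 / 4 2 3 1 / 3 1 4 2 / 1 4 2 3.

1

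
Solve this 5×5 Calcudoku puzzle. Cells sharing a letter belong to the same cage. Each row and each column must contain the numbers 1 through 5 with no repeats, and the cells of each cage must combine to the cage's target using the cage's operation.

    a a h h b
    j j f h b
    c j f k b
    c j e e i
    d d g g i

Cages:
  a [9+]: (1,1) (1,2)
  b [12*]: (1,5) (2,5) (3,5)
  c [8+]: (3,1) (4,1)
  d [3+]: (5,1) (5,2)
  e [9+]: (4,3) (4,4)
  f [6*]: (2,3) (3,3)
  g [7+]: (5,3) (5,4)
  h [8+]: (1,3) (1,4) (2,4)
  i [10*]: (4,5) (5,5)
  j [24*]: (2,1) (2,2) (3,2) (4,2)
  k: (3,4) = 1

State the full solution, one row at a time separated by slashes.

4 5 1 2 3 / 2 4 3 5 1 / 5 3 2 1 4 / 3 1 5 4 2 / 1 2 4 3 5

K is a freebie; hence (3,4) = 1.
In row 2, 5 can only go at (2,4), so (2,4) = 5.
The 3 cells of cage h must have sum 8, leaving (1,3) = 1.
Cage h needs sum 8, leaving (1,4) = 2.
The two cells of cage e must have sum 9; hence (4,3) = 5.
Column 4 already has 5; hence (4,4) = 4.
5 is placed in row 4, which forces (4,5) = 2.
Column 4 now contains 4, so (5,4) = 3.
Column 5 now contains 2, so (5,5) = 5.
The 3 cells of cage b must have product 12, which forces (2,5) = 1.
The two cells of cage c must have sum 8, leaving (3,1) = 5.
5 is placed in row 4, so (4,1) = 3.
Row 4 already has 3, so (4,2) = 1.
1 is placed in column 2, so (5,2) = 2.
Row 5 already has 3, leaving (5,3) = 4.
Column 1 already has 5, so (1,1) = 4.
Cage a's pair has sum 9; hence (1,2) = 5.
4 is placed in row 1; hence (1,5) = 3.
The 4 cells of cage j must have product 24, which forces (2,1) = 2.
2 is placed in row 2, which forces (2,3) = 3.
Column 3 now contains 3, leaving (3,3) = 2.
Column 5 now contains 3; hence (3,5) = 4.
Row 5 already has 2; hence (5,1) = 1.
3 is placed in row 2, so (2,2) = 4.
Row 3 already has 4, leaving (3,2) = 3.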